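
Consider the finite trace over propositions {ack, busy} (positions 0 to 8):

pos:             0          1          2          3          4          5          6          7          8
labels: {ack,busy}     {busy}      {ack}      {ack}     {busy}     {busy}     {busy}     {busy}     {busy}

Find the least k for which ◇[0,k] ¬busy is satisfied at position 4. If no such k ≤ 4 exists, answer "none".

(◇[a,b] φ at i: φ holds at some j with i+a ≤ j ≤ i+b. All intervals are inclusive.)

Scan j = 4,5,… for ¬busy:
  j=4: fails
  j=5: fails
  j=6: fails
  j=7: fails
  j=8: fails
No j in [4,8] satisfies it → none.

none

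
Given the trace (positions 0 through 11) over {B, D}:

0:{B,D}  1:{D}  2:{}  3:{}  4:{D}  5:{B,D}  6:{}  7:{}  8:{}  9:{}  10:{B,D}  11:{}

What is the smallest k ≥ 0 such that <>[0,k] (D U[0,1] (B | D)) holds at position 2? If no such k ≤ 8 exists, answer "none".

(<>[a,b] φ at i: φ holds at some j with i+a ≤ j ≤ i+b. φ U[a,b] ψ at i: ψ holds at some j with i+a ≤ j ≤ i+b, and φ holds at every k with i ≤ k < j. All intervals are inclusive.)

Scan j = 2,3,… for (D U[0,1] (B | D)):
  j=2: fails
  j=3: fails
  j=4: holds
First hit at j=4, so smallest k = 4-2 = 2.

2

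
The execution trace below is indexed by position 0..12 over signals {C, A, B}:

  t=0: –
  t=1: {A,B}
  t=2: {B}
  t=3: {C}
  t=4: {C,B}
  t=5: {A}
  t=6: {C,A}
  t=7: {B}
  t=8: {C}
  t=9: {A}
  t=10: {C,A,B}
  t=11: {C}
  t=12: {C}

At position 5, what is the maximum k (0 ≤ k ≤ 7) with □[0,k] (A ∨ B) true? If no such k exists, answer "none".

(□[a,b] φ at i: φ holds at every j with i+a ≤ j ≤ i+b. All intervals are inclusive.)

2

(A ∨ B) must hold from j=5 onward; find where it first fails.
  j=5: holds
  j=6: holds
  j=7: holds
  j=8: fails
Holds on [5,7], so largest k = 2.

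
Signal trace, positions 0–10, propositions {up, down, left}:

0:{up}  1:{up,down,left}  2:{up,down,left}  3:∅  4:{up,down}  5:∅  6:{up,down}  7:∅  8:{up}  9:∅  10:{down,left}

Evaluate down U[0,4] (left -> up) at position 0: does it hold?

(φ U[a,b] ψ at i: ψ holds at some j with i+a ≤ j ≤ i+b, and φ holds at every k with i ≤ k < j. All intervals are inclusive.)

Need some j in [0,4] with (left -> up), and down at every k in [0,j-1].
  j=0: (left -> up) holds; no prefix to check → satisfied.

Yes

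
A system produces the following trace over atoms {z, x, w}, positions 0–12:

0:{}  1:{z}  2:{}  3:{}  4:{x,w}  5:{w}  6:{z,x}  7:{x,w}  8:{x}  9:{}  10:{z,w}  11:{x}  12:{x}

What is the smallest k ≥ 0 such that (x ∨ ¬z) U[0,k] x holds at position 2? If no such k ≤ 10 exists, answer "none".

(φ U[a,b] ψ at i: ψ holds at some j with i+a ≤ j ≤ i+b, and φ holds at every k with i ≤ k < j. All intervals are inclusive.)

Need earliest j ≥ 2 with x, and (x ∨ ¬z) at every k in [2,j-1].
  j=2: rhs fails.
  j=3: rhs fails.
  j=4: rhs holds; lhs holds on [2,3]. k = 2.

2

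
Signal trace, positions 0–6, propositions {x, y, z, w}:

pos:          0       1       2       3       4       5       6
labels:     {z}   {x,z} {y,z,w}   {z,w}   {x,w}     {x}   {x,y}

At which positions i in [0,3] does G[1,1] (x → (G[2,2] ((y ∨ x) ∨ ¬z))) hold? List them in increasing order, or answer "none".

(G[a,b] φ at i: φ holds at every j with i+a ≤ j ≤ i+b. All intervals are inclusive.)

Evaluate at each i in [0,3]:
  i=0: ✗ (fails at j=1)
  i=1: ✓ (all of [2,2])
  i=2: ✓ (all of [3,3])
  i=3: ✓ (all of [4,4])

1, 2, 3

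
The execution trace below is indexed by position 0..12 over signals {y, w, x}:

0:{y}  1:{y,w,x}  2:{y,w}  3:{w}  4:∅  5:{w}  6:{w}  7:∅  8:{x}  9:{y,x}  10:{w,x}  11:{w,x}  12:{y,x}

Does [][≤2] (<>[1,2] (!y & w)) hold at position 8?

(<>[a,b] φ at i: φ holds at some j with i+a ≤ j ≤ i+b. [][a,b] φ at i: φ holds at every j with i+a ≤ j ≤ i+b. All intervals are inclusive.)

Check <>[1,2] (!y & w) at every j in [8,10]:
  j=8: holds (witness at 10)
  j=9: holds (witness at 10)
  j=10: holds (witness at 11)
All positions satisfy it → formula holds.

Holds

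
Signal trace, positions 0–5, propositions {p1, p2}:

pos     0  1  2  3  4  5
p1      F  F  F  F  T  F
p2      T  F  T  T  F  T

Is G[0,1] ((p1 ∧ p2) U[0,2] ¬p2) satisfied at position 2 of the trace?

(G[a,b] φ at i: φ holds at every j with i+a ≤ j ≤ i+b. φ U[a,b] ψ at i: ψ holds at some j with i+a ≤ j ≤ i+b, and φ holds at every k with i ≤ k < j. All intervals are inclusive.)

False

Check ((p1 ∧ p2) U[0,2] ¬p2) at every j in [2,3]:
  j=2: fails
  j=3: fails
Fails at j=2 → formula fails.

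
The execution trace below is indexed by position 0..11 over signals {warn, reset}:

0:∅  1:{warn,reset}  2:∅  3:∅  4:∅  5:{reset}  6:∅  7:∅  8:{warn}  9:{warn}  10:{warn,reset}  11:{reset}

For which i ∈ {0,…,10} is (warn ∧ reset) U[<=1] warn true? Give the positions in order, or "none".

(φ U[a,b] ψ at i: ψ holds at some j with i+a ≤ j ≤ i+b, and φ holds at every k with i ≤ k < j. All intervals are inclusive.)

1, 8, 9, 10

Evaluate at each i in [0,10]:
  i=0: ✗ (lhs fails at k=0 before rhs at j=1)
  i=1: ✓ (rhs at j=1)
  i=2: ✗ (no rhs in [2,3])
  i=3: ✗ (no rhs in [3,4])
  i=4: ✗ (no rhs in [4,5])
  i=5: ✗ (no rhs in [5,6])
  i=6: ✗ (no rhs in [6,7])
  i=7: ✗ (lhs fails at k=7 before rhs at j=8)
  i=8: ✓ (rhs at j=8)
  i=9: ✓ (rhs at j=9)
  i=10: ✓ (rhs at j=10)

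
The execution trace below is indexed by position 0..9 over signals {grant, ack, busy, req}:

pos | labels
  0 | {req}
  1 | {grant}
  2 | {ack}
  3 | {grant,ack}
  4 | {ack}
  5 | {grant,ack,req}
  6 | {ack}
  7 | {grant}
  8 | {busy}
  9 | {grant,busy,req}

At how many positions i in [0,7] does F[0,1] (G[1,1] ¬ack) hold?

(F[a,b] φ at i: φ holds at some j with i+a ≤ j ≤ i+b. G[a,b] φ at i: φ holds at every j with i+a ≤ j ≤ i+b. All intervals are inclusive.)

Evaluate at each i in [0,7]:
  i=0: ✓ (witness j=0)
  i=1: ✗ (none in [1,2])
  i=2: ✗ (none in [2,3])
  i=3: ✗ (none in [3,4])
  i=4: ✗ (none in [4,5])
  i=5: ✓ (witness j=6)
  i=6: ✓ (witness j=6)
  i=7: ✓ (witness j=7)
Positions where it holds: {0, 5, 6, 7} → 4.

4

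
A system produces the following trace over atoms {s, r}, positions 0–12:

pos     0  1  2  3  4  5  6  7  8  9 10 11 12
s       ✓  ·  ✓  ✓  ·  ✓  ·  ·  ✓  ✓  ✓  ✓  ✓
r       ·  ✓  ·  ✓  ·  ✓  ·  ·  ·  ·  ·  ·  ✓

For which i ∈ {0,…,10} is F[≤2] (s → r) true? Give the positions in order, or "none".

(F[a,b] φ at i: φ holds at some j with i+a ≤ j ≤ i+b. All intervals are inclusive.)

Evaluate at each i in [0,10]:
  i=0: ✓ (witness j=1)
  i=1: ✓ (witness j=1)
  i=2: ✓ (witness j=3)
  i=3: ✓ (witness j=3)
  i=4: ✓ (witness j=4)
  i=5: ✓ (witness j=5)
  i=6: ✓ (witness j=6)
  i=7: ✓ (witness j=7)
  i=8: ✗ (none in [8,10])
  i=9: ✗ (none in [9,11])
  i=10: ✓ (witness j=12)

0, 1, 2, 3, 4, 5, 6, 7, 10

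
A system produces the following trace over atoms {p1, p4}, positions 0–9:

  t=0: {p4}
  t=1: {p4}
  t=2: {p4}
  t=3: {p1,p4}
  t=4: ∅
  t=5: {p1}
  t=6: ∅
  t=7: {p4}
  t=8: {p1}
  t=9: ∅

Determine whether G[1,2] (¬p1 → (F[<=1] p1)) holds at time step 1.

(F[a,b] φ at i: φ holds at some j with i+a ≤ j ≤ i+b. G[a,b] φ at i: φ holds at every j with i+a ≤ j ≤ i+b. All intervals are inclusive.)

Check (¬p1 → (F[<=1] p1)) at every j in [2,3]:
  j=2: antecedent true; consequent holds (witness at 3) → ✓
  j=3: antecedent false → ✓
All positions satisfy it → formula holds.

Holds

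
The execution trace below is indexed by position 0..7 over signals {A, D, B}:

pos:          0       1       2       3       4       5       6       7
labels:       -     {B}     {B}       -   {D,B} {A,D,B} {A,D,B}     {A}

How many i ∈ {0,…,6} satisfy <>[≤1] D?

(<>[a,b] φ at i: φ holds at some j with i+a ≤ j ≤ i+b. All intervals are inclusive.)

4

Evaluate at each i in [0,6]:
  i=0: ✗ (none in [0,1])
  i=1: ✗ (none in [1,2])
  i=2: ✗ (none in [2,3])
  i=3: ✓ (witness j=4)
  i=4: ✓ (witness j=4)
  i=5: ✓ (witness j=5)
  i=6: ✓ (witness j=6)
Positions where it holds: {3, 4, 5, 6} → 4.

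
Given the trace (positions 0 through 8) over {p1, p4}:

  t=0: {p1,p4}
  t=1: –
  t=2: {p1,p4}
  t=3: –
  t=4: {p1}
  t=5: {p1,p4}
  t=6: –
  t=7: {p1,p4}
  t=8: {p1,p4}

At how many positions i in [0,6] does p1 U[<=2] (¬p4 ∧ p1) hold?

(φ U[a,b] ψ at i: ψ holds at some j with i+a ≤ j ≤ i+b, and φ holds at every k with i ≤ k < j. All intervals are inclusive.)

1

Evaluate at each i in [0,6]:
  i=0: ✗ (no rhs in [0,2])
  i=1: ✗ (no rhs in [1,3])
  i=2: ✗ (lhs fails at k=3 before rhs at j=4)
  i=3: ✗ (lhs fails at k=3 before rhs at j=4)
  i=4: ✓ (rhs at j=4)
  i=5: ✗ (no rhs in [5,7])
  i=6: ✗ (no rhs in [6,8])
Positions where it holds: {4} → 1.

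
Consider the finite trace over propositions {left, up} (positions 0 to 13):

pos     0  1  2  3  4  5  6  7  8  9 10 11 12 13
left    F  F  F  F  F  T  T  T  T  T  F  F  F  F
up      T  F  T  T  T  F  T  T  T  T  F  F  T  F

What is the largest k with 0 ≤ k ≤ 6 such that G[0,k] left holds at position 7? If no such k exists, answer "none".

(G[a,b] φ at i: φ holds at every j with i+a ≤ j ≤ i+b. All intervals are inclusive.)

2

left must hold from j=7 onward; find where it first fails.
  j=7: holds
  j=8: holds
  j=9: holds
  j=10: fails
Holds on [7,9], so largest k = 2.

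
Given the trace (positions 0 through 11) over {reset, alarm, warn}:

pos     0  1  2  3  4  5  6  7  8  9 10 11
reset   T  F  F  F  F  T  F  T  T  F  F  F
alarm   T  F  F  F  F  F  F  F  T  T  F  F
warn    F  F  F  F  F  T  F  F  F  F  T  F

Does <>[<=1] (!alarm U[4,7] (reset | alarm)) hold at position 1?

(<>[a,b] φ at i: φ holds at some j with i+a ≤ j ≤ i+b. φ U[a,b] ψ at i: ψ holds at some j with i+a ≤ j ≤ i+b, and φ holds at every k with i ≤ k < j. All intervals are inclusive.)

Check (!alarm U[4,7] (reset | alarm)) at each j in [1,2]:
  j=1: holds
  j=2: holds
Found at j=1 → formula holds.

Yes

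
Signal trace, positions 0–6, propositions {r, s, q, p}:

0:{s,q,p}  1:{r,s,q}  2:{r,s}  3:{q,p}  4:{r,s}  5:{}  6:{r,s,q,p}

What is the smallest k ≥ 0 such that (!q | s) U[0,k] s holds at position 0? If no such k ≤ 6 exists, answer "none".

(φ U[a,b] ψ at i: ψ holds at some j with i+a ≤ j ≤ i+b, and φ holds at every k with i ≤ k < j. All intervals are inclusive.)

0

Need earliest j ≥ 0 with s, and (!q | s) at every k in [0,j-1].
  j=0: rhs holds (empty prefix). k = 0.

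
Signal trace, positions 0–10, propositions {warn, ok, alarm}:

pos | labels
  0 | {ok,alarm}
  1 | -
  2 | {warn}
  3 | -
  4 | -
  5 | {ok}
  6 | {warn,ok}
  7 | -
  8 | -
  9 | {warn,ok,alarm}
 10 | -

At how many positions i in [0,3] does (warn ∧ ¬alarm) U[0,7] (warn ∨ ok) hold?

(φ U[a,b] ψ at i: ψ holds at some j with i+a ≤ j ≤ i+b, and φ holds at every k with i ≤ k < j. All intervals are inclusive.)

2

Evaluate at each i in [0,3]:
  i=0: ✓ (rhs at j=0)
  i=1: ✗ (lhs fails at k=1 before rhs at j=2)
  i=2: ✓ (rhs at j=2)
  i=3: ✗ (lhs fails at k=3 before rhs at j=5)
Positions where it holds: {0, 2} → 2.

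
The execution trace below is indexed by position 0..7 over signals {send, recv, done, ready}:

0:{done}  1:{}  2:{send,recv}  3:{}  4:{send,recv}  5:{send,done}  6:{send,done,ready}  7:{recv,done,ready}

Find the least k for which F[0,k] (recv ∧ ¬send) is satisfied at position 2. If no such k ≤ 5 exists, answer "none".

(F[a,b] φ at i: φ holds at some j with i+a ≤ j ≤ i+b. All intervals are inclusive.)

Scan j = 2,3,… for (recv ∧ ¬send):
  j=2: fails
  j=3: fails
  j=4: fails
  j=5: fails
  j=6: fails
  j=7: holds
First hit at j=7, so smallest k = 7-2 = 5.

5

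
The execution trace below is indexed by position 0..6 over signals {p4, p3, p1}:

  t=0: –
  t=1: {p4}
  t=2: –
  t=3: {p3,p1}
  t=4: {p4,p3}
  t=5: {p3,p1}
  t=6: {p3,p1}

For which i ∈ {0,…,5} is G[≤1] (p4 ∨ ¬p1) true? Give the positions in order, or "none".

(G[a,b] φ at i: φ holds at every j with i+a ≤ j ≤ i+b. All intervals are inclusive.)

Evaluate at each i in [0,5]:
  i=0: ✓ (all of [0,1])
  i=1: ✓ (all of [1,2])
  i=2: ✗ (fails at j=3)
  i=3: ✗ (fails at j=3)
  i=4: ✗ (fails at j=5)
  i=5: ✗ (fails at j=5)

0, 1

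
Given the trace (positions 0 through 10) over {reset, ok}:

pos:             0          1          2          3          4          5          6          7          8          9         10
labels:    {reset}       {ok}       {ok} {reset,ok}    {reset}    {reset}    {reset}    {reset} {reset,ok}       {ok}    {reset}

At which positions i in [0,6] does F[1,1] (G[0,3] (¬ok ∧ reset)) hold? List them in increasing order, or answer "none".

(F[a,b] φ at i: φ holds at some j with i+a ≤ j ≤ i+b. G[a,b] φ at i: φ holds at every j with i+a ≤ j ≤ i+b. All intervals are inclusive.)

Evaluate at each i in [0,6]:
  i=0: ✗ (none in [1,1])
  i=1: ✗ (none in [2,2])
  i=2: ✗ (none in [3,3])
  i=3: ✓ (witness j=4)
  i=4: ✗ (none in [5,5])
  i=5: ✗ (none in [6,6])
  i=6: ✗ (none in [7,7])

3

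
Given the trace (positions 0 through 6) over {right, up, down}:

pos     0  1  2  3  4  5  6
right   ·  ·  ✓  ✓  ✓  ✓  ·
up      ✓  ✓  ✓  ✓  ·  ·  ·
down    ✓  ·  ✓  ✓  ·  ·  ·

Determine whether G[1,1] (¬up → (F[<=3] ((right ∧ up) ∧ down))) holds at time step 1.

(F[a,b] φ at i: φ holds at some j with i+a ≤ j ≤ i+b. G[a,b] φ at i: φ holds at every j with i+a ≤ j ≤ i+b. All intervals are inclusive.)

Yes

Check (¬up → (F[<=3] ((right ∧ up) ∧ down))) at every j in [2,2]:
  j=2: antecedent false → ✓
All positions satisfy it → formula holds.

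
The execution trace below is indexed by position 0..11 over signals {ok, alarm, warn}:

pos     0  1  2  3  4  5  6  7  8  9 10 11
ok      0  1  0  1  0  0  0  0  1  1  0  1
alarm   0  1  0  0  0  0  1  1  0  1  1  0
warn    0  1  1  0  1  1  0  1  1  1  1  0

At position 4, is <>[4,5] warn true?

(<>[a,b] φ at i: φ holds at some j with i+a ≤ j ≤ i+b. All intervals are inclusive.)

Check warn at each j in [8,9]:
  j=8: true
  j=9: true
Found at j=8 → formula holds.

Yes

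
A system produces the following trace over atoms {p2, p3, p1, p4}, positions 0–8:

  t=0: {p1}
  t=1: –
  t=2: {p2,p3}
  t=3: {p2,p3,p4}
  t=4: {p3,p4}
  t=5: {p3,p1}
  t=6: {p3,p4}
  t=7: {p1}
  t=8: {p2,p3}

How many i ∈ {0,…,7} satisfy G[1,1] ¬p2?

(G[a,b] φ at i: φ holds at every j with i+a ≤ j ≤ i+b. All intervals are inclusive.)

5

Evaluate at each i in [0,7]:
  i=0: ✓ (all of [1,1])
  i=1: ✗ (fails at j=2)
  i=2: ✗ (fails at j=3)
  i=3: ✓ (all of [4,4])
  i=4: ✓ (all of [5,5])
  i=5: ✓ (all of [6,6])
  i=6: ✓ (all of [7,7])
  i=7: ✗ (fails at j=8)
Positions where it holds: {0, 3, 4, 5, 6} → 5.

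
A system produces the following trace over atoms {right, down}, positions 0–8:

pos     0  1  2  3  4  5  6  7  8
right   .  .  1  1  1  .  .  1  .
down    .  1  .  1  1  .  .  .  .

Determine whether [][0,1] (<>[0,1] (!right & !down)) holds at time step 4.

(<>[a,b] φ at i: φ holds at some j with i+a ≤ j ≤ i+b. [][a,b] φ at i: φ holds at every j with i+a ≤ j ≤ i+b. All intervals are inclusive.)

True

Check <>[0,1] (!right & !down) at every j in [4,5]:
  j=4: holds (witness at 5)
  j=5: holds (witness at 5)
All positions satisfy it → formula holds.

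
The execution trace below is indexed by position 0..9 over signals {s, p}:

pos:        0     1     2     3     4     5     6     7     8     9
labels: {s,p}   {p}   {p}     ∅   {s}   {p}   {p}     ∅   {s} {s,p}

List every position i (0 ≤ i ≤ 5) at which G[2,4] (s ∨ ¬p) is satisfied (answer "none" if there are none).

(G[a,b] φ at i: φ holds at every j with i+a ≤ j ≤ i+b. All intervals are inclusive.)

Evaluate at each i in [0,5]:
  i=0: ✗ (fails at j=2)
  i=1: ✗ (fails at j=5)
  i=2: ✗ (fails at j=5)
  i=3: ✗ (fails at j=5)
  i=4: ✗ (fails at j=6)
  i=5: ✓ (all of [7,9])

5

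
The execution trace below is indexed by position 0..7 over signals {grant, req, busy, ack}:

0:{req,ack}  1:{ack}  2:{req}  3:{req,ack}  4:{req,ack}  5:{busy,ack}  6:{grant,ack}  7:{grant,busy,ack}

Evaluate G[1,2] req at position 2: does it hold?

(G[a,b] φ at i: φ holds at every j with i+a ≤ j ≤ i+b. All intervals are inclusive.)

Check req at every j in [3,4]:
  j=3: true
  j=4: true
All positions satisfy it → formula holds.

Holds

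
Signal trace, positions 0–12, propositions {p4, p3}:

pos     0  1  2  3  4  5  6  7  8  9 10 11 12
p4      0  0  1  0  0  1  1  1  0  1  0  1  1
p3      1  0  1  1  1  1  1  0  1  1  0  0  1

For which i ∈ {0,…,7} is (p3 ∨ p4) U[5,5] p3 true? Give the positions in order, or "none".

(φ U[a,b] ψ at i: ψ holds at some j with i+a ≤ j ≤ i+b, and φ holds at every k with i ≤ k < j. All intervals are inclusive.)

Evaluate at each i in [0,7]:
  i=0: ✗ (lhs fails at k=1 before rhs at j=5)
  i=1: ✗ (lhs fails at k=1 before rhs at j=6)
  i=2: ✗ (no rhs in [7,7])
  i=3: ✓ (rhs at j=8; lhs holds on [3,7])
  i=4: ✓ (rhs at j=9; lhs holds on [4,8])
  i=5: ✗ (no rhs in [10,10])
  i=6: ✗ (no rhs in [11,11])
  i=7: ✗ (lhs fails at k=10 before rhs at j=12)

3, 4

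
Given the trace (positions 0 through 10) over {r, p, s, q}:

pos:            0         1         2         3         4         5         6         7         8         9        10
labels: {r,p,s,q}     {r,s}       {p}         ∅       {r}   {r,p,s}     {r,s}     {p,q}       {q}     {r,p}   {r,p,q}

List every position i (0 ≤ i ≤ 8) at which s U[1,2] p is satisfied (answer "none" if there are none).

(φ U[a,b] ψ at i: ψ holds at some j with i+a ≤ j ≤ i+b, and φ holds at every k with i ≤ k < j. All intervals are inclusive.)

0, 1, 5, 6

Evaluate at each i in [0,8]:
  i=0: ✓ (rhs at j=2; lhs holds on [0,1])
  i=1: ✓ (rhs at j=2; lhs holds on [1,1])
  i=2: ✗ (no rhs in [3,4])
  i=3: ✗ (lhs fails at k=3 before rhs at j=5)
  i=4: ✗ (lhs fails at k=4 before rhs at j=5)
  i=5: ✓ (rhs at j=7; lhs holds on [5,6])
  i=6: ✓ (rhs at j=7; lhs holds on [6,6])
  i=7: ✗ (lhs fails at k=7 before rhs at j=9)
  i=8: ✗ (lhs fails at k=8 before rhs at j=9)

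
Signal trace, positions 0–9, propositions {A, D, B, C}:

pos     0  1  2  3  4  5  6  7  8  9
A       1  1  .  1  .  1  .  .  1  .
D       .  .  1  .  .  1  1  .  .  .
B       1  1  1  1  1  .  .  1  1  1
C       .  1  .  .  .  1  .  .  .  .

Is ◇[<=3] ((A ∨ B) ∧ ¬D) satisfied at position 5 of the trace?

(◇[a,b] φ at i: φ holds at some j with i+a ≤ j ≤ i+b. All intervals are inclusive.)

Yes

Check ((A ∨ B) ∧ ¬D) at each j in [5,8]:
  j=5: false
  j=6: false
  j=7: true
  j=8: true
Found at j=7 → formula holds.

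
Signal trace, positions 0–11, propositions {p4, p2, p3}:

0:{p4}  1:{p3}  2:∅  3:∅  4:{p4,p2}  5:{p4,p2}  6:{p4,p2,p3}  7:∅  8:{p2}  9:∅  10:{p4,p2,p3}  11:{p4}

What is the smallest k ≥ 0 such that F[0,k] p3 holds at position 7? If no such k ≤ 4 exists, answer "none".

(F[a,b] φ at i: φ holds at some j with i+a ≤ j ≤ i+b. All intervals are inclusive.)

Scan j = 7,8,… for p3:
  j=7: fails
  j=8: fails
  j=9: fails
  j=10: holds
First hit at j=10, so smallest k = 10-7 = 3.

3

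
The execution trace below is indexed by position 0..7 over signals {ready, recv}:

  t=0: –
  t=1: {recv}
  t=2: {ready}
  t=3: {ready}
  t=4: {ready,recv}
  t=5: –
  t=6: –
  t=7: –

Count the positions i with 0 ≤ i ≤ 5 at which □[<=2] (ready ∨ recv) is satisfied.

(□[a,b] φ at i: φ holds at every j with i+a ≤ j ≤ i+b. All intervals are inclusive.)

2

Evaluate at each i in [0,5]:
  i=0: ✗ (fails at j=0)
  i=1: ✓ (all of [1,3])
  i=2: ✓ (all of [2,4])
  i=3: ✗ (fails at j=5)
  i=4: ✗ (fails at j=5)
  i=5: ✗ (fails at j=5)
Positions where it holds: {1, 2} → 2.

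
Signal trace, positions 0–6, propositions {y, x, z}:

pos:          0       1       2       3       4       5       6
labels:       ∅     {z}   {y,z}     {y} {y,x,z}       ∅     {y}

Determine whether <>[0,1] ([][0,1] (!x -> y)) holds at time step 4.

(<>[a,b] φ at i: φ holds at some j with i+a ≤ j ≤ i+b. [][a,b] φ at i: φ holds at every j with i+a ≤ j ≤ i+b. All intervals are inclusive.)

Check [][0,1] (!x -> y) at each j in [4,5]:
  j=4: fails at 5
  j=5: fails at 5
No position in the window satisfies it → formula fails.

No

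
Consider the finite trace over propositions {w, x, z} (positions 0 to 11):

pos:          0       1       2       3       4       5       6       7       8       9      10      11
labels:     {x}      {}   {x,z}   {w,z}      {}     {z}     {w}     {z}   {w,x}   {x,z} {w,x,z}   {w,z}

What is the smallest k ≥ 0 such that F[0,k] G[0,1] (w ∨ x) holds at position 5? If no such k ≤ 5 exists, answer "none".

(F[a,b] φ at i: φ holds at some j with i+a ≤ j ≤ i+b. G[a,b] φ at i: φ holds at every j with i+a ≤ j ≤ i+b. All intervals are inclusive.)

3

Scan j = 5,6,… for G[0,1] (w ∨ x):
  j=5: fails
  j=6: fails
  j=7: fails
  j=8: holds
First hit at j=8, so smallest k = 8-5 = 3.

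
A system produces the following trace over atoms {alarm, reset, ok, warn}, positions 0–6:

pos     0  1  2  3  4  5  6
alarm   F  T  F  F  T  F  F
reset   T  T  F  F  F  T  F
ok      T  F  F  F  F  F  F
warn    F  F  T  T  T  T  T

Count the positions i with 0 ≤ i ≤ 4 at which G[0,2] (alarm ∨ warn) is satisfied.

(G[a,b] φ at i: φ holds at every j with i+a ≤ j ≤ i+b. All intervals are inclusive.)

4

Evaluate at each i in [0,4]:
  i=0: ✗ (fails at j=0)
  i=1: ✓ (all of [1,3])
  i=2: ✓ (all of [2,4])
  i=3: ✓ (all of [3,5])
  i=4: ✓ (all of [4,6])
Positions where it holds: {1, 2, 3, 4} → 4.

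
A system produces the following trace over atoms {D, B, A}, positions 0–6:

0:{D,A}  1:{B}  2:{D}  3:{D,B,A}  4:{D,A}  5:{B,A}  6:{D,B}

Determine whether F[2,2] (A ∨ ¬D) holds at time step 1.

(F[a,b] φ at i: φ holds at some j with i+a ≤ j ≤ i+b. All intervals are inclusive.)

Yes

Check (A ∨ ¬D) at each j in [3,3]:
  j=3: true
Found at j=3 → formula holds.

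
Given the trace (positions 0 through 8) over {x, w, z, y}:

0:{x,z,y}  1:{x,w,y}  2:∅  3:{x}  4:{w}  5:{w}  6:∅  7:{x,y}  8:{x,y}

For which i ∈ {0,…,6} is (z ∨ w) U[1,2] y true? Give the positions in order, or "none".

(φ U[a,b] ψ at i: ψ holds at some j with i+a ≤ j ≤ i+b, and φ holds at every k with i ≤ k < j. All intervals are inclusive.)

Evaluate at each i in [0,6]:
  i=0: ✓ (rhs at j=1; lhs holds on [0,0])
  i=1: ✗ (no rhs in [2,3])
  i=2: ✗ (no rhs in [3,4])
  i=3: ✗ (no rhs in [4,5])
  i=4: ✗ (no rhs in [5,6])
  i=5: ✗ (lhs fails at k=6 before rhs at j=7)
  i=6: ✗ (lhs fails at k=6 before rhs at j=7)

0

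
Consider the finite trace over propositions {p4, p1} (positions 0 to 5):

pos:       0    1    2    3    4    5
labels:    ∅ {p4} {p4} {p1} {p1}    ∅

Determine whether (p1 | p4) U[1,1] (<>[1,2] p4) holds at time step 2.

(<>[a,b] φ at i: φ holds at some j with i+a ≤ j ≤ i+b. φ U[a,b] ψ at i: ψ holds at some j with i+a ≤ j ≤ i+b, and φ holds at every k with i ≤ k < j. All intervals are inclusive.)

Does not hold

Need some j in [3,3] with <>[1,2] p4, and (p1 | p4) at every k in [2,j-1].
  j=3: <>[1,2] p4 — fails (none in [4,5]).
No j in the window works → until fails.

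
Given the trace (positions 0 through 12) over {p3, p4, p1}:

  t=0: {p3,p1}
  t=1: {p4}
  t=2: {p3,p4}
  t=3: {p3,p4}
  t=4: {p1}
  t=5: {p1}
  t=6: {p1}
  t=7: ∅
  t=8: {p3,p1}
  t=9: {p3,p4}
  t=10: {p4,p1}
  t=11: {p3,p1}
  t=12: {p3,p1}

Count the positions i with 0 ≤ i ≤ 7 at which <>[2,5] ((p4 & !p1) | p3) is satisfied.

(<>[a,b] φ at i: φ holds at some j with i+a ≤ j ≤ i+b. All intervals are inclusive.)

Evaluate at each i in [0,7]:
  i=0: ✓ (witness j=2)
  i=1: ✓ (witness j=3)
  i=2: ✗ (none in [4,7])
  i=3: ✓ (witness j=8)
  i=4: ✓ (witness j=8)
  i=5: ✓ (witness j=8)
  i=6: ✓ (witness j=8)
  i=7: ✓ (witness j=9)
Positions where it holds: {0, 1, 3, 4, 5, 6, 7} → 7.

7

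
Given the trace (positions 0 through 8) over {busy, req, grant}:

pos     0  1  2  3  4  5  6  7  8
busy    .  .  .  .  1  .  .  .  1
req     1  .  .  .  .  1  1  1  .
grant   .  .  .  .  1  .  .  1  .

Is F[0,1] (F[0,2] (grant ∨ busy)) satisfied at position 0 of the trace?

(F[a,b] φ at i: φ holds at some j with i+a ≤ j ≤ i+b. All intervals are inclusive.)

Check F[0,2] (grant ∨ busy) at each j in [0,1]:
  j=0: fails (none in [0,2])
  j=1: fails (none in [1,3])
No position in the window satisfies it → formula fails.

False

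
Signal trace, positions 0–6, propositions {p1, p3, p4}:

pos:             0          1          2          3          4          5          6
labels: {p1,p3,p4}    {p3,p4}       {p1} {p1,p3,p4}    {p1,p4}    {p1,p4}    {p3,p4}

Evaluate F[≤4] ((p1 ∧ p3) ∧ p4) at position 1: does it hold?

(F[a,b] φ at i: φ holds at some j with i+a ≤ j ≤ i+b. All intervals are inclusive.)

Check ((p1 ∧ p3) ∧ p4) at each j in [1,5]:
  j=1: false
  j=2: false
  j=3: true
  j=4: false
  j=5: false
Found at j=3 → formula holds.

Yes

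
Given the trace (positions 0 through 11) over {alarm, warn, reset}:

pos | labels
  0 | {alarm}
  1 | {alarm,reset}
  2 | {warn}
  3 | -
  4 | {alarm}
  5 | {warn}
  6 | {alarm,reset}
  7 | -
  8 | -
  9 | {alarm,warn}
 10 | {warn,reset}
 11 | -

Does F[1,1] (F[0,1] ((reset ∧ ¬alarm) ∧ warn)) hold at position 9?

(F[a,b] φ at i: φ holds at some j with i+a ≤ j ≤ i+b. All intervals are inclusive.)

Yes

Check F[0,1] ((reset ∧ ¬alarm) ∧ warn) at each j in [10,10]:
  j=10: holds (witness at 10)
Found at j=10 → formula holds.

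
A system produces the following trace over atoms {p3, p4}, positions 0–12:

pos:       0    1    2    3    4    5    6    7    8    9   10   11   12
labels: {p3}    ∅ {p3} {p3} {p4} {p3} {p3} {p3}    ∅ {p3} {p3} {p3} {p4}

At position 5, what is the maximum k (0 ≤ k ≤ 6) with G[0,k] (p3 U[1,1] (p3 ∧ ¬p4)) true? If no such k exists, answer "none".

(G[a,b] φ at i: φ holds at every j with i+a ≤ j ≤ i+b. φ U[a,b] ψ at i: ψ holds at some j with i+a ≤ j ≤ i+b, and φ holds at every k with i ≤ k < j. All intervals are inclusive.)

(p3 U[1,1] (p3 ∧ ¬p4)) must hold from j=5 onward; find where it first fails.
  j=5: holds
  j=6: holds
  j=7: fails
Holds on [5,6], so largest k = 1.

1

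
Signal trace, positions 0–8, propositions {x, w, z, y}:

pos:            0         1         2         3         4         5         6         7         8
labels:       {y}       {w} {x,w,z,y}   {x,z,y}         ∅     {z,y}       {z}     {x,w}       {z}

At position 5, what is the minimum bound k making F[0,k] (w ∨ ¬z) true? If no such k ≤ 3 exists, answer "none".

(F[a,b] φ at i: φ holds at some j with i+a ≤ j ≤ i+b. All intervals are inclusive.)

2

Scan j = 5,6,… for (w ∨ ¬z):
  j=5: fails
  j=6: fails
  j=7: holds
First hit at j=7, so smallest k = 7-5 = 2.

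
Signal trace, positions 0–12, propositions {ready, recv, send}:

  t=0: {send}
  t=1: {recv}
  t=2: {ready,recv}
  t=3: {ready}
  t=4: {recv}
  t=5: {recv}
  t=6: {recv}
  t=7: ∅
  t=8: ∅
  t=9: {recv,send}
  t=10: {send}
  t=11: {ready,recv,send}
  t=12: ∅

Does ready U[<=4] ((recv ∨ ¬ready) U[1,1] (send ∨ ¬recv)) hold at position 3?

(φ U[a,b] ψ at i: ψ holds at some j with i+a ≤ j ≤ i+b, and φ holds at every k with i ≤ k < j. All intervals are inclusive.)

No

Need some j in [3,7] with ((recv ∨ ¬ready) U[1,1] (send ∨ ¬recv)), and ready at every k in [3,j-1].
  j=3: ((recv ∨ ¬ready) U[1,1] (send ∨ ¬recv)) — fails.
  j=4: ((recv ∨ ¬ready) U[1,1] (send ∨ ¬recv)) — fails.
  j=5: ((recv ∨ ¬ready) U[1,1] (send ∨ ¬recv)) — fails.
  j=6: ((recv ∨ ¬ready) U[1,1] (send ∨ ¬recv)) holds, but ready fails at k=4 → not this j.
  j=7: ((recv ∨ ¬ready) U[1,1] (send ∨ ¬recv)) holds, but ready fails at k=4 → not this j.
No j in the window works → until fails.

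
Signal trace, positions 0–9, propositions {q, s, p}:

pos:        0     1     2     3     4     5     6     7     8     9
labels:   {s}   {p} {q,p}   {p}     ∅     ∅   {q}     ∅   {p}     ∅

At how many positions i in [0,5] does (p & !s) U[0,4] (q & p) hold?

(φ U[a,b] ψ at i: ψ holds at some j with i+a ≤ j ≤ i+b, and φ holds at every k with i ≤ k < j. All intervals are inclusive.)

2

Evaluate at each i in [0,5]:
  i=0: ✗ (lhs fails at k=0 before rhs at j=2)
  i=1: ✓ (rhs at j=2; lhs holds on [1,1])
  i=2: ✓ (rhs at j=2)
  i=3: ✗ (no rhs in [3,7])
  i=4: ✗ (no rhs in [4,8])
  i=5: ✗ (no rhs in [5,9])
Positions where it holds: {1, 2} → 2.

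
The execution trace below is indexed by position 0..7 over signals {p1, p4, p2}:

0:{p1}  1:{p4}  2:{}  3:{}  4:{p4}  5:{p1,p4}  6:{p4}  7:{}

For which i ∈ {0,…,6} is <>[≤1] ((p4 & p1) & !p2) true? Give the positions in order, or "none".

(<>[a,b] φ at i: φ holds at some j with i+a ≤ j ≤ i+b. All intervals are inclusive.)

4, 5

Evaluate at each i in [0,6]:
  i=0: ✗ (none in [0,1])
  i=1: ✗ (none in [1,2])
  i=2: ✗ (none in [2,3])
  i=3: ✗ (none in [3,4])
  i=4: ✓ (witness j=5)
  i=5: ✓ (witness j=5)
  i=6: ✗ (none in [6,7])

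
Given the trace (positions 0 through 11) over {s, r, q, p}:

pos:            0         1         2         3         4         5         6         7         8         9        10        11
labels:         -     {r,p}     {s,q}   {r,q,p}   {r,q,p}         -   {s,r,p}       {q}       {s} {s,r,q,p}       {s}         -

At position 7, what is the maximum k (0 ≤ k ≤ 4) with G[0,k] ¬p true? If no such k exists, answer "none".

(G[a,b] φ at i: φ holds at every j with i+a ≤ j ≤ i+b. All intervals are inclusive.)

¬p must hold from j=7 onward; find where it first fails.
  j=7: holds
  j=8: holds
  j=9: fails
Holds on [7,8], so largest k = 1.

1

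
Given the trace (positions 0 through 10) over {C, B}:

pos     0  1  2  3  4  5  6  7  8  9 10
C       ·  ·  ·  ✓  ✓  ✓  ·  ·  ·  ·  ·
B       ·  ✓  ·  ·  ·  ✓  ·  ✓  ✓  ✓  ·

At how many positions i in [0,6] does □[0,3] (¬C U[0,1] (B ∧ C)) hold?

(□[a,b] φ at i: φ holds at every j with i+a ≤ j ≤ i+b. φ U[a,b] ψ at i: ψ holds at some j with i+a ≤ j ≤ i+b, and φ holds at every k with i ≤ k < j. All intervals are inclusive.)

0

Evaluate at each i in [0,6]:
  i=0: ✗ (fails at j=0)
  i=1: ✗ (fails at j=1)
  i=2: ✗ (fails at j=2)
  i=3: ✗ (fails at j=3)
  i=4: ✗ (fails at j=4)
  i=5: ✗ (fails at j=6)
  i=6: ✗ (fails at j=6)
Positions where it holds: {} → 0.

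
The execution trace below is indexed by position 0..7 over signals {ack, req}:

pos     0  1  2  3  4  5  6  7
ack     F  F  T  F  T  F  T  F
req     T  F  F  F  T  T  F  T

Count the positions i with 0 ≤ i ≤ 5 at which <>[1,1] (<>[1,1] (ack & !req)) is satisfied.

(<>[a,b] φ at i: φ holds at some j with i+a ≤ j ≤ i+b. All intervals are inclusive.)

2

Evaluate at each i in [0,5]:
  i=0: ✓ (witness j=1)
  i=1: ✗ (none in [2,2])
  i=2: ✗ (none in [3,3])
  i=3: ✗ (none in [4,4])
  i=4: ✓ (witness j=5)
  i=5: ✗ (none in [6,6])
Positions where it holds: {0, 4} → 2.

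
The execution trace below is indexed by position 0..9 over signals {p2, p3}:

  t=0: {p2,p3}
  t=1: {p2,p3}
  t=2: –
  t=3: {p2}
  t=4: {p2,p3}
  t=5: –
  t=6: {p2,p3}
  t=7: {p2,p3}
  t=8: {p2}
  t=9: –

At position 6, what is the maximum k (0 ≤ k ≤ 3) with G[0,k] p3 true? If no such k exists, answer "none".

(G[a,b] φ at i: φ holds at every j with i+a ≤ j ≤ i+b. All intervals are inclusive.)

1

p3 must hold from j=6 onward; find where it first fails.
  j=6: holds
  j=7: holds
  j=8: fails
Holds on [6,7], so largest k = 1.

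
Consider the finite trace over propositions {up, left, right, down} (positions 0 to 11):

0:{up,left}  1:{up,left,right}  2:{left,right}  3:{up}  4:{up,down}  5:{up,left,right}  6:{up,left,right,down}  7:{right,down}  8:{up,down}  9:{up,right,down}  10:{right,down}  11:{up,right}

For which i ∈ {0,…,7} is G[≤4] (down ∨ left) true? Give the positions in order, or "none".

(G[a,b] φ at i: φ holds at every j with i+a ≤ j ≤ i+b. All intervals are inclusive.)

Evaluate at each i in [0,7]:
  i=0: ✗ (fails at j=3)
  i=1: ✗ (fails at j=3)
  i=2: ✗ (fails at j=3)
  i=3: ✗ (fails at j=3)
  i=4: ✓ (all of [4,8])
  i=5: ✓ (all of [5,9])
  i=6: ✓ (all of [6,10])
  i=7: ✗ (fails at j=11)

4, 5, 6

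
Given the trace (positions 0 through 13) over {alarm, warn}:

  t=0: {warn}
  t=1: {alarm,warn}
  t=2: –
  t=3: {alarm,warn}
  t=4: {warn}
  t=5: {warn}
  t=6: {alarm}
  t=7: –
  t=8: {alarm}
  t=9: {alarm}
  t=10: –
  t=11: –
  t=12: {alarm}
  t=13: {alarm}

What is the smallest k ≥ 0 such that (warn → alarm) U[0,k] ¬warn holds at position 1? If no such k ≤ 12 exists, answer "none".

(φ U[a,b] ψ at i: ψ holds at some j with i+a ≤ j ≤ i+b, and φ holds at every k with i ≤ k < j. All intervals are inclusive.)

1

Need earliest j ≥ 1 with ¬warn, and (warn → alarm) at every k in [1,j-1].
  j=1: rhs fails.
  j=2: rhs holds; lhs holds on [1,1]. k = 1.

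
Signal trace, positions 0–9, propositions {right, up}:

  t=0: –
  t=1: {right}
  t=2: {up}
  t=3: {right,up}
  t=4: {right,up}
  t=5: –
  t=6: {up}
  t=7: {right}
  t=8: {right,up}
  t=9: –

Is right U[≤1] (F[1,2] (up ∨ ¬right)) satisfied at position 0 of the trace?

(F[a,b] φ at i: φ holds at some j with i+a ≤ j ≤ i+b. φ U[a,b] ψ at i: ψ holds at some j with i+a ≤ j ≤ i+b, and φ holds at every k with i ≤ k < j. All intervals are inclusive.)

Holds

Need some j in [0,1] with F[1,2] (up ∨ ¬right), and right at every k in [0,j-1].
  j=0: F[1,2] (up ∨ ¬right) holds; no prefix to check → satisfied.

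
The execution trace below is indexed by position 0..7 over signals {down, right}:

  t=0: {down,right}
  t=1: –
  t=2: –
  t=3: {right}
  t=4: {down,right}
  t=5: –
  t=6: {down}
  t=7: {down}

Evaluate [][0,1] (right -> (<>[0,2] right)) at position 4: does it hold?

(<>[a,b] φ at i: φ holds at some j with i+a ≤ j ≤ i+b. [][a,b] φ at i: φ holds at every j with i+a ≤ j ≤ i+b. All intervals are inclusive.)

Yes

Check (right -> (<>[0,2] right)) at every j in [4,5]:
  j=4: antecedent true; consequent holds (witness at 4) → ✓
  j=5: antecedent false → ✓
All positions satisfy it → formula holds.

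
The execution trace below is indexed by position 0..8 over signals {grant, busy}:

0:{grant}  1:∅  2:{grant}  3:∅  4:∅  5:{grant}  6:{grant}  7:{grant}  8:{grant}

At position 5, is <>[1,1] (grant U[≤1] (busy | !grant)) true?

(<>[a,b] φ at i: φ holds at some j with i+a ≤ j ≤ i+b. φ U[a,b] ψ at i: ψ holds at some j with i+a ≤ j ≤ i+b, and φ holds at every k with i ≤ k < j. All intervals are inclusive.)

Does not hold

Check (grant U[≤1] (busy | !grant)) at each j in [6,6]:
  j=6: fails
No position in the window satisfies it → formula fails.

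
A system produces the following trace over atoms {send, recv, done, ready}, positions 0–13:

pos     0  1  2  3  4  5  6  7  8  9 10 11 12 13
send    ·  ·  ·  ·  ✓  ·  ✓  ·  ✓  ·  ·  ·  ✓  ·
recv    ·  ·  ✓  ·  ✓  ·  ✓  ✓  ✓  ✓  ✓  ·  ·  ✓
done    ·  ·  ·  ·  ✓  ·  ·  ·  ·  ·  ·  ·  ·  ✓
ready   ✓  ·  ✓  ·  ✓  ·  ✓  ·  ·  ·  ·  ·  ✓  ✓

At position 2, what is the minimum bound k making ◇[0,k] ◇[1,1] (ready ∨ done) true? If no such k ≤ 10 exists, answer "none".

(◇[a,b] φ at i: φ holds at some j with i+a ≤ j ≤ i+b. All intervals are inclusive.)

1

Scan j = 2,3,… for ◇[1,1] (ready ∨ done):
  j=2: fails
  j=3: holds
First hit at j=3, so smallest k = 3-2 = 1.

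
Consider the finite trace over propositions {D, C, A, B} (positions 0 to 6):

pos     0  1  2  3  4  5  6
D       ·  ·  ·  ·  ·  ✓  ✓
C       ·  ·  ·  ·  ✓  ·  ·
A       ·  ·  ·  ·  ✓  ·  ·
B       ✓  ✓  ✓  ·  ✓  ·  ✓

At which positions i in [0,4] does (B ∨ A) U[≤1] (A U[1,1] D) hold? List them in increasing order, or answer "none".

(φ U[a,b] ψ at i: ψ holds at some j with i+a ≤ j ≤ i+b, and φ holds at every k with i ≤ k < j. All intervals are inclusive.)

Evaluate at each i in [0,4]:
  i=0: ✗ (no rhs in [0,1])
  i=1: ✗ (no rhs in [1,2])
  i=2: ✗ (no rhs in [2,3])
  i=3: ✗ (lhs fails at k=3 before rhs at j=4)
  i=4: ✓ (rhs at j=4)

4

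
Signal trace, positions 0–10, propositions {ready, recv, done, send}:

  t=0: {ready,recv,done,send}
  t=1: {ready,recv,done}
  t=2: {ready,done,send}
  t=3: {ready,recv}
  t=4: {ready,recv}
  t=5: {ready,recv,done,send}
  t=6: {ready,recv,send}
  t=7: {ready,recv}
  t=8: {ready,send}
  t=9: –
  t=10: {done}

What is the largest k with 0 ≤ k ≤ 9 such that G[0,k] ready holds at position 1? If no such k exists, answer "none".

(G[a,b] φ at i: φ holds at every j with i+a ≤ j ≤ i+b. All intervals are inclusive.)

7

ready must hold from j=1 onward; find where it first fails.
  j=1: holds
  j=2: holds
  j=3: holds
  j=4: holds
  j=5: holds
  j=6: holds
  j=7: holds
  j=8: holds
  j=9: fails
Holds on [1,8], so largest k = 7.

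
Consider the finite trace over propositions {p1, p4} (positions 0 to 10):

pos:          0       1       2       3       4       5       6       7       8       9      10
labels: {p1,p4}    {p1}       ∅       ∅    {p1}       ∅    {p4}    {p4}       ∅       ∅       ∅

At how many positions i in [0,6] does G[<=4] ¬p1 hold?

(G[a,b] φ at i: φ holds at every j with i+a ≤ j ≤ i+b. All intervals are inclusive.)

2

Evaluate at each i in [0,6]:
  i=0: ✗ (fails at j=0)
  i=1: ✗ (fails at j=1)
  i=2: ✗ (fails at j=4)
  i=3: ✗ (fails at j=4)
  i=4: ✗ (fails at j=4)
  i=5: ✓ (all of [5,9])
  i=6: ✓ (all of [6,10])
Positions where it holds: {5, 6} → 2.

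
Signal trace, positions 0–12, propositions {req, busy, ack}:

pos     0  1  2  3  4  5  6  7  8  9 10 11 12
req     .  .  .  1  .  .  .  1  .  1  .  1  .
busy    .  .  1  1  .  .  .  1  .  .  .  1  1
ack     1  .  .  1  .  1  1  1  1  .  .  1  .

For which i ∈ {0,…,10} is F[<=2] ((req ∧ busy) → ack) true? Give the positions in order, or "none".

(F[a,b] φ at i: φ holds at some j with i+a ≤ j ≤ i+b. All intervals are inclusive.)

0, 1, 2, 3, 4, 5, 6, 7, 8, 9, 10

Evaluate at each i in [0,10]:
  i=0: ✓ (witness j=0)
  i=1: ✓ (witness j=1)
  i=2: ✓ (witness j=2)
  i=3: ✓ (witness j=3)
  i=4: ✓ (witness j=4)
  i=5: ✓ (witness j=5)
  i=6: ✓ (witness j=6)
  i=7: ✓ (witness j=7)
  i=8: ✓ (witness j=8)
  i=9: ✓ (witness j=9)
  i=10: ✓ (witness j=10)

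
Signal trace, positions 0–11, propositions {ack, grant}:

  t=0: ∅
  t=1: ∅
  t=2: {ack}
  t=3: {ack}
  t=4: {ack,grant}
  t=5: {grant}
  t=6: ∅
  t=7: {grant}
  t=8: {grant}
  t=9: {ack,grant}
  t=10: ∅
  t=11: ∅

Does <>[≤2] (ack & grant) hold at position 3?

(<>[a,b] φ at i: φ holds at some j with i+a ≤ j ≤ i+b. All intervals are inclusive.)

Yes

Check (ack & grant) at each j in [3,5]:
  j=3: false
  j=4: true
  j=5: false
Found at j=4 → formula holds.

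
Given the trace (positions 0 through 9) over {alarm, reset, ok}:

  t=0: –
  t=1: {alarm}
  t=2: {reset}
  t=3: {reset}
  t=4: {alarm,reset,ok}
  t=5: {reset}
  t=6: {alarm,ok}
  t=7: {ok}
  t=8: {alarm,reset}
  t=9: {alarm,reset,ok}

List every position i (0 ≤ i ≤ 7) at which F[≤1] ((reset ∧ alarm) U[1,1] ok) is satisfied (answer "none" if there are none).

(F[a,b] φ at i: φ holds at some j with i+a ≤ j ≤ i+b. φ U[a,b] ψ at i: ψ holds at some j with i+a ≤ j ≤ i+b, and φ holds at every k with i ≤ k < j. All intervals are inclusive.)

Evaluate at each i in [0,7]:
  i=0: ✗ (none in [0,1])
  i=1: ✗ (none in [1,2])
  i=2: ✗ (none in [2,3])
  i=3: ✗ (none in [3,4])
  i=4: ✗ (none in [4,5])
  i=5: ✗ (none in [5,6])
  i=6: ✗ (none in [6,7])
  i=7: ✓ (witness j=8)

7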